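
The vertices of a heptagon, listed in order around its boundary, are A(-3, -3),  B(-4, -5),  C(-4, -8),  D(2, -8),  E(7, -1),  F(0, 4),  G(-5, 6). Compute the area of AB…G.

99

Σ = (3) + (12) + (48) + (54) + (28) + (20) + (33) = 198
Area = |Σ|/2 = 99.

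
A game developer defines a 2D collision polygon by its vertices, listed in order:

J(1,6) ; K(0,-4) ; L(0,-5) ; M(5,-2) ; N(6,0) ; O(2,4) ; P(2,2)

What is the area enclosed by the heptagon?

Apply the shoelace (surveyor's) formula: 2A = Σ (x_i·y_{i+1} − x_{i+1}·y_i), indices taken mod 7.
Σ = (-4) + (0) + (25) + (12) + (24) + (-4) + (10) = 63
Area = |Σ|/2 = 31.5.

31.5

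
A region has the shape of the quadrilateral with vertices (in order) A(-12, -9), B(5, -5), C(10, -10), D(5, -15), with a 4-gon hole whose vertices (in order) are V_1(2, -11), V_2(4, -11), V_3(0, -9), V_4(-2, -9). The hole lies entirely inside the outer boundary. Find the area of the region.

106

Outer boundary:
Apply Gauss's area formula: 2A = Σ (x_i·y_{i+1} − x_{i+1}·y_i), indices taken mod 4.
Σ = (105) + (0) + (-100) + (-225) = -220
Area = |Σ|/2 = 110.
Hole:
Apply the shoelace formula: 2A = Σ (x_i·y_{i+1} − x_{i+1}·y_i), indices taken mod 4.
Σ = (22) + (-36) + (-18) + (40) = 8
Area = |Σ|/2 = 4.
Net area = 110 − 4 = 106.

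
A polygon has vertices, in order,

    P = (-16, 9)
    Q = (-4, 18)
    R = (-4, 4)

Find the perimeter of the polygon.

|PQ| = √((12)² + (9)²) = √225 = 15
|QR| = √((0)² + (-14)²) = √196 = 14
|RP| = √((-12)² + (5)²) = √169 = 13
Perimeter = 15 + 14 + 13 = 42.

42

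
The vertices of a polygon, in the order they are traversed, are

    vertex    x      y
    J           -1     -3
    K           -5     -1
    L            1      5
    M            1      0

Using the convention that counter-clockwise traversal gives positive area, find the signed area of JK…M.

Σ = (-14) + (-24) + (-5) + (-3) = -46
Signed area = Σ/2 = -23 (negative ⇒ clockwise traversal).

-23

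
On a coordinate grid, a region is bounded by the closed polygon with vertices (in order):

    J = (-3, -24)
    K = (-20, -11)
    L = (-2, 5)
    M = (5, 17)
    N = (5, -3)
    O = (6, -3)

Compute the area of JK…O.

439

Apply the surveyor's formula: 2A = Σ (x_i·y_{i+1} − x_{i+1}·y_i), indices taken mod 6.
Σ = (-447) + (-122) + (-59) + (-100) + (3) + (-153) = -878
Area = |Σ|/2 = 439.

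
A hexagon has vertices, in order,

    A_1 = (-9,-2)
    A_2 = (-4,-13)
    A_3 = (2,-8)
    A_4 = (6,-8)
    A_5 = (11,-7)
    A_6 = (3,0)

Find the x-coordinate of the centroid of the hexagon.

Apply the shoelace (surveyor's) formula. First the cross-terms c_i = x_i·y_{i+1} − x_{i+1}·y_i:
  109, 58, 32, 46, 21, -6  ⇒  2A = 260, A = 130.
Then Σ (x_i + x_{i+1})·c_i = -165, so x̄ = -165 / (6·130) = -11/52.

-11/52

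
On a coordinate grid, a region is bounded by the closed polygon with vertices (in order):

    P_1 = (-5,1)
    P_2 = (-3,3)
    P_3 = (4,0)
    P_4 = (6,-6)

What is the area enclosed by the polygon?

36

Apply the surveyor's formula: 2A = Σ (x_i·y_{i+1} − x_{i+1}·y_i), indices taken mod 4.
Cross-terms: -12, -12, -24, -24  ⇒  Σ = -72
Area = |Σ|/2 = 36.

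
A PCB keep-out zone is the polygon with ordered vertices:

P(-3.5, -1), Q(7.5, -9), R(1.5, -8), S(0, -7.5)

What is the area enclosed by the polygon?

22.5

Cross-terms: 39, -46.5, -11.25, -26.25  ⇒  Σ = -45
Area = |Σ|/2 = 22.5.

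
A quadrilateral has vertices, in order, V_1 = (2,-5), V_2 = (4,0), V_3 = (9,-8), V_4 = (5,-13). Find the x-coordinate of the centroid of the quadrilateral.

Apply Gauss's area formula. First the cross-terms c_i = x_i·y_{i+1} − x_{i+1}·y_i:
  20, -32, -77, 1  ⇒  2A = -88, A = -44.
Then Σ (x_i + x_{i+1})·c_i = -1367, so x̄ = -1367 / (6·(-44)) = 1367/264.

1367/264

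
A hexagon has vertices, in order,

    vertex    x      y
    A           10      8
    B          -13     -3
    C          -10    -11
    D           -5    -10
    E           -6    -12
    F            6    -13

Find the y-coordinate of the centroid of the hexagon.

-971/240

Apply Gauss's area formula. First the cross-terms c_i = x_i·y_{i+1} − x_{i+1}·y_i:
  74, 113, 45, 0, 150, 178  ⇒  2A = 560, A = 280.
Then Σ (y_i + y_{i+1})·c_i = -6797, so ȳ = -6797 / (6·280) = -971/240.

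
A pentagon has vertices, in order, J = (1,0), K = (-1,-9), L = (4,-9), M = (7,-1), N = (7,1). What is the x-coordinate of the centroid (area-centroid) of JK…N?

3

Apply the shoelace (surveyor's) formula. First the cross-terms c_i = x_i·y_{i+1} − x_{i+1}·y_i:
  -9, 45, 59, 14, -1  ⇒  2A = 108, A = 54.
Then Σ (x_i + x_{i+1})·c_i = 972, so x̄ = 972 / (6·54) = 3.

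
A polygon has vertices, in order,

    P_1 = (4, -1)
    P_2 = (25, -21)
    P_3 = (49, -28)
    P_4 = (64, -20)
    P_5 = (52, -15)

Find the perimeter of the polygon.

134

|P_1P_2| = √((21)² + (-20)²) = √841 = 29
|P_2P_3| = √((24)² + (-7)²) = √625 = 25
|P_3P_4| = √((15)² + (8)²) = √289 = 17
|P_4P_5| = √((-12)² + (5)²) = √169 = 13
|P_5P_1| = √((-48)² + (14)²) = √2500 = 50
Perimeter = 29 + 25 + 17 + 13 + 50 = 134.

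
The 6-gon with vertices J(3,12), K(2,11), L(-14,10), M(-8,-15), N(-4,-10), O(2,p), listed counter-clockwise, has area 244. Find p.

The doubled signed area Σ (x_i y_{i+1} − x_{i+1} y_i) is linear in p.
With p=0 it equals 537; the coefficient of p is -7 (from the two edges through O).
So -7·p + 537 = 2·244 = 488 ⇒ p = 7.

7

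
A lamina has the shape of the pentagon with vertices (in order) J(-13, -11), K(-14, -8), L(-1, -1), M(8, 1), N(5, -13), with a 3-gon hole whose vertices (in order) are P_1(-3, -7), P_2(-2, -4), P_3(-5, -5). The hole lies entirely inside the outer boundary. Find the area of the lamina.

181

Outer boundary:
Apply the surveyor's formula: 2A = Σ (x_i·y_{i+1} − x_{i+1}·y_i), indices taken mod 5.
Σ = (-50) + (6) + (7) + (-109) + (-224) = -370
Area = |Σ|/2 = 185.
Hole:
P_1→P_2: (-3)(-4) − (-2)(-7) = -2
P_2→P_3: (-2)(-5) − (-5)(-4) = -10
P_3→P_1: (-5)(-7) − (-3)(-5) = 20
Σ = 8
Area = |Σ|/2 = 4.
Net area = 185 − 4 = 181.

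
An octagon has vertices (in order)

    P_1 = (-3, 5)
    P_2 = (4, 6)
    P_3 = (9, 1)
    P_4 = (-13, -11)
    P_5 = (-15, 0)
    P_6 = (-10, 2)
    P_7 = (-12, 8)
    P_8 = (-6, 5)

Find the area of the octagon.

226

Apply Gauss's area formula: 2A = Σ (x_i·y_{i+1} − x_{i+1}·y_i), indices taken mod 8.
Σ = (-38) + (-50) + (-86) + (-165) + (-30) + (-56) + (-12) + (-15) = -452
Area = |Σ|/2 = 226.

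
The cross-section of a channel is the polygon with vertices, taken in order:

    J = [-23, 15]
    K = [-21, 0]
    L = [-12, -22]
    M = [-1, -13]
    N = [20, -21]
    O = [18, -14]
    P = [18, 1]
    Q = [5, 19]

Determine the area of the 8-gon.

1204.5

Apply the shoelace formula: 2A = Σ (x_i·y_{i+1} − x_{i+1}·y_i), indices taken mod 8.
Cross-terms: 315, 462, 134, 281, 98, 270, 337, 512  ⇒  Σ = 2409
Area = |Σ|/2 = 1204.5.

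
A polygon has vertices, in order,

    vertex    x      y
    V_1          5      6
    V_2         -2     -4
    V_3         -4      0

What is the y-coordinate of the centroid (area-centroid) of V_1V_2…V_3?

2/3

Apply the surveyor's formula. First the cross-terms c_i = x_i·y_{i+1} − x_{i+1}·y_i:
  -8, -16, -24  ⇒  2A = -48, A = -24.
Then Σ (y_i + y_{i+1})·c_i = -96, so ȳ = -96 / (6·(-24)) = 2/3.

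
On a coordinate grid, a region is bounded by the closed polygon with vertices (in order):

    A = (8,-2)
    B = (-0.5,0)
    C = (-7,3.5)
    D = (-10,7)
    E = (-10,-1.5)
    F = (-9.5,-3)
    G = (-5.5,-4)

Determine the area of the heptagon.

Apply Gauss's area formula: 2A = Σ (x_i·y_{i+1} − x_{i+1}·y_i), indices taken mod 7.
Cross-terms: -1, -1.75, -14, 85, 15.75, 21.5, 43  ⇒  Σ = 148.5
Area = |Σ|/2 = 74.25.

74.25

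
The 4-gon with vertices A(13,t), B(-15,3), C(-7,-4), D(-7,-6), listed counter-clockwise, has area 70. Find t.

The doubled signed area Σ (x_i y_{i+1} − x_{i+1} y_i) is linear in t.
With t=0 it equals 212; the coefficient of t is 8 (from the two edges through A).
So 8·t + 212 = 2·70 = 140 ⇒ t = -9.

-9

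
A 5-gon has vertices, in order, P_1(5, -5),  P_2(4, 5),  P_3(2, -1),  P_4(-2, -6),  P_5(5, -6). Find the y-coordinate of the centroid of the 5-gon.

Apply the shoelace formula. First the cross-terms c_i = x_i·y_{i+1} − x_{i+1}·y_i:
  45, -14, -14, 42, 5  ⇒  2A = 64, A = 32.
Then Σ (y_i + y_{i+1})·c_i = -517, so ȳ = -517 / (6·32) = -517/192.

-517/192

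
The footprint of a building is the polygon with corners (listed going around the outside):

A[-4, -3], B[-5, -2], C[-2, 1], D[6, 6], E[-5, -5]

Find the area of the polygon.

19.5

Σ = (-7) + (-9) + (-18) + (0) + (-5) = -39
Area = |Σ|/2 = 19.5.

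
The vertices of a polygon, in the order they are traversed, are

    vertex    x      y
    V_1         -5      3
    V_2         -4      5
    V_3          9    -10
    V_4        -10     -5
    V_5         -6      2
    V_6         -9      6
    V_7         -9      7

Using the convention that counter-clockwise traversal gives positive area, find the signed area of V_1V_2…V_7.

Apply the surveyor's formula: 2A = Σ (x_i·y_{i+1} − x_{i+1}·y_i), indices taken mod 7.
V_1→V_2: (-5)(5) − (-4)(3) = -13
V_2→V_3: (-4)(-10) − (9)(5) = -5
V_3→V_4: (9)(-5) − (-10)(-10) = -145
V_4→V_5: (-10)(2) − (-6)(-5) = -50
V_5→V_6: (-6)(6) − (-9)(2) = -18
V_6→V_7: (-9)(7) − (-9)(6) = -9
V_7→V_1: (-9)(3) − (-5)(7) = 8
Σ = -232
Signed area = Σ/2 = -116 (negative ⇒ clockwise traversal).

-116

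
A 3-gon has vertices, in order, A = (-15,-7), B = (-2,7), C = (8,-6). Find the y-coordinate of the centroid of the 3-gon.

-2

Apply the shoelace formula. First the cross-terms c_i = x_i·y_{i+1} − x_{i+1}·y_i:
  -119, -44, -146  ⇒  2A = -309, A = -154.5.
Then Σ (y_i + y_{i+1})·c_i = 1854, so ȳ = 1854 / (6·(-154.5)) = -2.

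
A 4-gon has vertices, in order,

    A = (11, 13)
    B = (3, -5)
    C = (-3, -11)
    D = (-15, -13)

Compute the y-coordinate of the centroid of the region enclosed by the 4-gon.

Apply the surveyor's formula. First the cross-terms c_i = x_i·y_{i+1} − x_{i+1}·y_i:
  -94, -48, -126, -52  ⇒  2A = -320, A = -160.
Then Σ (y_i + y_{i+1})·c_i = 3040, so ȳ = 3040 / (6·(-160)) = -19/6.

-19/6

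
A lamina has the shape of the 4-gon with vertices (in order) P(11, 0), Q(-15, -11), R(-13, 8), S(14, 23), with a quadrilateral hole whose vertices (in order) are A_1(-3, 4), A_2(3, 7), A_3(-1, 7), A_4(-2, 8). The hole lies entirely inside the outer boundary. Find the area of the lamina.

Outer boundary:
Apply Gauss's area formula: 2A = Σ (x_i·y_{i+1} − x_{i+1}·y_i), indices taken mod 4.
Σ = (-121) + (-263) + (-411) + (-253) = -1048
Area = |Σ|/2 = 524.
Hole:
Σ = (-33) + (28) + (6) + (16) = 17
Area = |Σ|/2 = 8.5.
Net area = 524 − 8.5 = 515.5.

515.5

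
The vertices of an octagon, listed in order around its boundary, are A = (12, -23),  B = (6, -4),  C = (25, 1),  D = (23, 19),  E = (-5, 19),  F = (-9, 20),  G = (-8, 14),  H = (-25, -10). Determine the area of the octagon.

1205

Apply the shoelace (surveyor's) formula: 2A = Σ (x_i·y_{i+1} − x_{i+1}·y_i), indices taken mod 8.
Cross-terms: 90, 106, 452, 532, 71, 34, 430, 695  ⇒  Σ = 2410
Area = |Σ|/2 = 1205.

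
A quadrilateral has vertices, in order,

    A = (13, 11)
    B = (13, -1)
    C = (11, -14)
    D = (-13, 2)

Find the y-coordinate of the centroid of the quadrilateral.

Apply the surveyor's formula. First the cross-terms c_i = x_i·y_{i+1} − x_{i+1}·y_i:
  -156, -171, -160, -169  ⇒  2A = -656, A = -328.
Then Σ (y_i + y_{i+1})·c_i = 728, so ȳ = 728 / (6·(-328)) = -91/246.

-91/246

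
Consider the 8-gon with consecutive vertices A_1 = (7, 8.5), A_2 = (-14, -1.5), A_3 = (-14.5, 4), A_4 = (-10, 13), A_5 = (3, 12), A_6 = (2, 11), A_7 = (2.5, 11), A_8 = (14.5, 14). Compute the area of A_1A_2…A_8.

186.25

Σ = (108.5) + (-77.75) + (-148.5) + (-159) + (9) + (-5.5) + (-124.5) + (25.25) = -372.5
Area = |Σ|/2 = 186.25.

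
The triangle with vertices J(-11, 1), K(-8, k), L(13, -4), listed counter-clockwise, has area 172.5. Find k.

The doubled signed area Σ (x_i y_{i+1} − x_{i+1} y_i) is linear in k.
With k=0 it equals 9; the coefficient of k is -24 (from the two edges through K).
So -24·k + 9 = 2·172.5 = 345 ⇒ k = -14.

-14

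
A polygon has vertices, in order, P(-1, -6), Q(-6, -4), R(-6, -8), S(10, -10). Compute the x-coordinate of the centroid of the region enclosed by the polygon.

Apply Gauss's area formula. First the cross-terms c_i = x_i·y_{i+1} − x_{i+1}·y_i:
  -32, 24, 140, -70  ⇒  2A = 62, A = 31.
Then Σ (x_i + x_{i+1})·c_i = -134, so x̄ = -134 / (6·31) = -67/93.

-67/93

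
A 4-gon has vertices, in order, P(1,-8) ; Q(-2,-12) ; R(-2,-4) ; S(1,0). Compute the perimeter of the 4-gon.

|PQ| = √((-3)² + (-4)²) = √25 = 5
|QR| = √((0)² + (8)²) = √64 = 8
|RS| = √((3)² + (4)²) = √25 = 5
|SP| = √((0)² + (-8)²) = √64 = 8
Perimeter = 5 + 8 + 5 + 8 = 26.

26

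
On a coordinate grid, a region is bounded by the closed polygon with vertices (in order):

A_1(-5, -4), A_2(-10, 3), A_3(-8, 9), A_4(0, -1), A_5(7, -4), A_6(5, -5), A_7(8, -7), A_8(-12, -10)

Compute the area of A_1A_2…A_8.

A_1→A_2: (-5)(3) − (-10)(-4) = -55
A_2→A_3: (-10)(9) − (-8)(3) = -66
A_3→A_4: (-8)(-1) − (0)(9) = 8
A_4→A_5: (0)(-4) − (7)(-1) = 7
A_5→A_6: (7)(-5) − (5)(-4) = -15
A_6→A_7: (5)(-7) − (8)(-5) = 5
A_7→A_8: (8)(-10) − (-12)(-7) = -164
A_8→A_1: (-12)(-4) − (-5)(-10) = -2
Σ = -282
Area = |Σ|/2 = 141.

141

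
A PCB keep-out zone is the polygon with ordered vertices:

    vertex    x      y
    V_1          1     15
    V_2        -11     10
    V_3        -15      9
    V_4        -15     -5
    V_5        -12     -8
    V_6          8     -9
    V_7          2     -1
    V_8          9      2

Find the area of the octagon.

412

Apply the surveyor's formula: 2A = Σ (x_i·y_{i+1} − x_{i+1}·y_i), indices taken mod 8.
V_1→V_2: (1)(10) − (-11)(15) = 175
V_2→V_3: (-11)(9) − (-15)(10) = 51
V_3→V_4: (-15)(-5) − (-15)(9) = 210
V_4→V_5: (-15)(-8) − (-12)(-5) = 60
V_5→V_6: (-12)(-9) − (8)(-8) = 172
V_6→V_7: (8)(-1) − (2)(-9) = 10
V_7→V_8: (2)(2) − (9)(-1) = 13
V_8→V_1: (9)(15) − (1)(2) = 133
Σ = 824
Area = |Σ|/2 = 412.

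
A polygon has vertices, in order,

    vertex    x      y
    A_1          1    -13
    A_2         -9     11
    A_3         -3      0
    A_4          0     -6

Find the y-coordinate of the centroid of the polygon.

-353/147

Apply Gauss's area formula. First the cross-terms c_i = x_i·y_{i+1} − x_{i+1}·y_i:
  -106, 33, 18, 6  ⇒  2A = -49, A = -24.5.
Then Σ (y_i + y_{i+1})·c_i = 353, so ȳ = 353 / (6·(-24.5)) = -353/147.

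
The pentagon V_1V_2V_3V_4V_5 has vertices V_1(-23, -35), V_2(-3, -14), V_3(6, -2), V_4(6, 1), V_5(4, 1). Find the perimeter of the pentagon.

94

|V_1V_2| = √((20)² + (21)²) = √841 = 29
|V_2V_3| = √((9)² + (12)²) = √225 = 15
|V_3V_4| = √((0)² + (3)²) = √9 = 3
|V_4V_5| = √((-2)² + (0)²) = √4 = 2
|V_5V_1| = √((-27)² + (-36)²) = √2025 = 45
Perimeter = 29 + 15 + 3 + 2 + 45 = 94.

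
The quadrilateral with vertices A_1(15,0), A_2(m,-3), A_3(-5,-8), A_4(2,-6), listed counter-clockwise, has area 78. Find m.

-10

The doubled signed area Σ (x_i y_{i+1} − x_{i+1} y_i) is linear in m.
With m=0 it equals 76; the coefficient of m is -8 (from the two edges through A_2).
So -8·m + 76 = 2·78 = 156 ⇒ m = -10.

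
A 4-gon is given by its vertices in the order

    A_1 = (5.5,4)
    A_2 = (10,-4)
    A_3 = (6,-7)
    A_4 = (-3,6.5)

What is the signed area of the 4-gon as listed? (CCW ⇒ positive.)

Σ = (-62) + (-46) + (18) + (-47.75) = -137.75
Signed area = Σ/2 = -68.875 (negative ⇒ clockwise traversal).

-68.875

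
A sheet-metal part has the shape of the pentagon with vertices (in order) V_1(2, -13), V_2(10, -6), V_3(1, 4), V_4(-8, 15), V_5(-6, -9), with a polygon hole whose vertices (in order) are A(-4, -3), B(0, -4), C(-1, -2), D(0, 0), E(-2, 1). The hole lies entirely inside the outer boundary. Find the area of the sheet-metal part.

223.5

Outer boundary:
Apply the surveyor's formula: 2A = Σ (x_i·y_{i+1} − x_{i+1}·y_i), indices taken mod 5.
V_1→V_2: (2)(-6) − (10)(-13) = 118
V_2→V_3: (10)(4) − (1)(-6) = 46
V_3→V_4: (1)(15) − (-8)(4) = 47
V_4→V_5: (-8)(-9) − (-6)(15) = 162
V_5→V_1: (-6)(-13) − (2)(-9) = 96
Σ = 469
Area = |Σ|/2 = 234.5.
Hole:
Apply the shoelace formula: 2A = Σ (x_i·y_{i+1} − x_{i+1}·y_i), indices taken mod 5.
Σ = (16) + (-4) + (0) + (0) + (10) = 22
Area = |Σ|/2 = 11.
Net area = 234.5 − 11 = 223.5.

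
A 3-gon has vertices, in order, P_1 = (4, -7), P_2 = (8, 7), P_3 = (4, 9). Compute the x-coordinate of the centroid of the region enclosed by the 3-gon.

16/3

Apply the shoelace (surveyor's) formula. First the cross-terms c_i = x_i·y_{i+1} − x_{i+1}·y_i:
  84, 44, -64  ⇒  2A = 64, A = 32.
Then Σ (x_i + x_{i+1})·c_i = 1024, so x̄ = 1024 / (6·32) = 16/3.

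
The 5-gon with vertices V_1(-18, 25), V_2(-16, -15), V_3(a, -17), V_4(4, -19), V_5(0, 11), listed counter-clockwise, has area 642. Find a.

-8

Write out the shoelace sum; only the two edges meeting at V_3 involve a:
2·Area = [((-16)·(-17) − a·(-15)) + (a·(-19) − 4·(-17))] + 912
       = -4·a + 1252 = 1284
⇒ a = -8.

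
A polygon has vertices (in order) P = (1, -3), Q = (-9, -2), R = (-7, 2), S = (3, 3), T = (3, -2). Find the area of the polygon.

Σ = (-29) + (-32) + (-27) + (-15) + (-7) = -110
Area = |Σ|/2 = 55.

55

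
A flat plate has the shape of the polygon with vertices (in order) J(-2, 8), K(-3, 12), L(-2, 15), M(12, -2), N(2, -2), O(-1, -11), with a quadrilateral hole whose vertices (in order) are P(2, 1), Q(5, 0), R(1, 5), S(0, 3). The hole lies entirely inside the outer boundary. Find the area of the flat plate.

Outer boundary:
Apply the shoelace (surveyor's) formula: 2A = Σ (x_i·y_{i+1} − x_{i+1}·y_i), indices taken mod 6.
Σ = (0) + (-21) + (-176) + (-20) + (-24) + (-30) = -271
Area = |Σ|/2 = 135.5.
Hole:
Apply Gauss's area formula: 2A = Σ (x_i·y_{i+1} − x_{i+1}·y_i), indices taken mod 4.
Σ = (-5) + (25) + (3) + (-6) = 17
Area = |Σ|/2 = 8.5.
Net area = 135.5 − 8.5 = 127.

127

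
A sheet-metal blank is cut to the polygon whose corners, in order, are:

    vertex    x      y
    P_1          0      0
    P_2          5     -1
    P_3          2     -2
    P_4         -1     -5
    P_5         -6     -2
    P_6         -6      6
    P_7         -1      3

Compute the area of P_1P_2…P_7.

54

Apply the shoelace (surveyor's) formula: 2A = Σ (x_i·y_{i+1} − x_{i+1}·y_i), indices taken mod 7.
Cross-terms: 0, -8, -12, -28, -48, -12, 0  ⇒  Σ = -108
Area = |Σ|/2 = 54.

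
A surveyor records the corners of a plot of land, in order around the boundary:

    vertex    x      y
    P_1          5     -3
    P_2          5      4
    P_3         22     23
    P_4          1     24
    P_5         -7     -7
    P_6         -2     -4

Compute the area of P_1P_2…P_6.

Apply the shoelace (surveyor's) formula: 2A = Σ (x_i·y_{i+1} − x_{i+1}·y_i), indices taken mod 6.
Σ = (35) + (27) + (505) + (161) + (14) + (26) = 768
Area = |Σ|/2 = 384.

384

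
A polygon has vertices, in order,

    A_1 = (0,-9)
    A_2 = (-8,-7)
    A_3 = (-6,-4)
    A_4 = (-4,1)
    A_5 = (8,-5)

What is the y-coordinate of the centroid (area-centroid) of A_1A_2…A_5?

-572/123

Apply the shoelace formula. First the cross-terms c_i = x_i·y_{i+1} − x_{i+1}·y_i:
  -72, -10, -22, 12, -72  ⇒  2A = -164, A = -82.
Then Σ (y_i + y_{i+1})·c_i = 2288, so ȳ = 2288 / (6·(-82)) = -572/123.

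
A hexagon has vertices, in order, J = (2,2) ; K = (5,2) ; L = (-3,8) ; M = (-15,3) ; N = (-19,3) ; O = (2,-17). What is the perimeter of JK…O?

78

|JK| = √((3)² + (0)²) = √9 = 3
|KL| = √((-8)² + (6)²) = √100 = 10
|LM| = √((-12)² + (-5)²) = √169 = 13
|MN| = √((-4)² + (0)²) = √16 = 4
|NO| = √((21)² + (-20)²) = √841 = 29
|OJ| = √((0)² + (19)²) = √361 = 19
Perimeter = 3 + 10 + 13 + 4 + 29 + 19 = 78.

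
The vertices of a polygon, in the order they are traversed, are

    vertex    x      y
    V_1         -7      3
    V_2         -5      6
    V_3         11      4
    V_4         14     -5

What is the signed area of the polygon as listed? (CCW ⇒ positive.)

Apply the surveyor's formula: 2A = Σ (x_i·y_{i+1} − x_{i+1}·y_i), indices taken mod 4.
Cross-terms: -27, -86, -111, 7  ⇒  Σ = -217
Signed area = Σ/2 = -108.5 (negative ⇒ clockwise traversal).

-108.5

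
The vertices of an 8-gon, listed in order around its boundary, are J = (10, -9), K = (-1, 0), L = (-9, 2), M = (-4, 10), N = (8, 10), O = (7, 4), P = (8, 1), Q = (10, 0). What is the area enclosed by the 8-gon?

188

Apply the shoelace (surveyor's) formula: 2A = Σ (x_i·y_{i+1} − x_{i+1}·y_i), indices taken mod 8.
Cross-terms: -9, -2, -82, -120, -38, -25, -10, -90  ⇒  Σ = -376
Area = |Σ|/2 = 188.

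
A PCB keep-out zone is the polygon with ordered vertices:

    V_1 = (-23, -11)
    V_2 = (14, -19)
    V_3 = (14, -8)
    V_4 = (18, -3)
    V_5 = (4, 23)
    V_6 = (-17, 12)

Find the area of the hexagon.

1087.5

Σ = (591) + (154) + (102) + (426) + (439) + (463) = 2175
Area = |Σ|/2 = 1087.5.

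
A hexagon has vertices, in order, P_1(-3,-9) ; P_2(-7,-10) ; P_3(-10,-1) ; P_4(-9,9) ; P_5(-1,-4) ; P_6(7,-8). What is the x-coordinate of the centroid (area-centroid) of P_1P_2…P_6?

-1070/231

Apply Gauss's area formula. First the cross-terms c_i = x_i·y_{i+1} − x_{i+1}·y_i:
  -33, -93, -99, 45, 36, -87  ⇒  2A = -231, A = -115.5.
Then Σ (x_i + x_{i+1})·c_i = 3210, so x̄ = 3210 / (6·(-115.5)) = -1070/231.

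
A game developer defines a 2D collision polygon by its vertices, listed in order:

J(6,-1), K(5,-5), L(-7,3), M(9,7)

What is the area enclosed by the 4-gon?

Apply the surveyor's formula: 2A = Σ (x_i·y_{i+1} − x_{i+1}·y_i), indices taken mod 4.
J→K: (6)(-5) − (5)(-1) = -25
K→L: (5)(3) − (-7)(-5) = -20
L→M: (-7)(7) − (9)(3) = -76
M→J: (9)(-1) − (6)(7) = -51
Σ = -172
Area = |Σ|/2 = 86.

86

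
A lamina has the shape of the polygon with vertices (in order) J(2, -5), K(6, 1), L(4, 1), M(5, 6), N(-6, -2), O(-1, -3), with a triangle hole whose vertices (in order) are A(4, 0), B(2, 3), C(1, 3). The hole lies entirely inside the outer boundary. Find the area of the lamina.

Outer boundary:
Cross-terms: 32, 2, 19, 26, 16, 11  ⇒  Σ = 106
Area = |Σ|/2 = 53.
Hole:
Apply the shoelace formula: 2A = Σ (x_i·y_{i+1} − x_{i+1}·y_i), indices taken mod 3.
Σ = (12) + (3) + (-12) = 3
Area = |Σ|/2 = 1.5.
Net area = 53 − 1.5 = 51.5.

51.5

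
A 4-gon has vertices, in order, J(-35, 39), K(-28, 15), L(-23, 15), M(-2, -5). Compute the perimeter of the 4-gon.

114

|JK| = √((7)² + (-24)²) = √625 = 25
|KL| = √((5)² + (0)²) = √25 = 5
|LM| = √((21)² + (-20)²) = √841 = 29
|MJ| = √((-33)² + (44)²) = √3025 = 55
Perimeter = 25 + 5 + 29 + 55 = 114.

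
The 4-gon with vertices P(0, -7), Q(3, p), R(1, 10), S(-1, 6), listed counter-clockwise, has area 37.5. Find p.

The doubled signed area Σ (x_i y_{i+1} − x_{i+1} y_i) is linear in p.
With p=0 it equals 74; the coefficient of p is -1 (from the two edges through Q).
So -1·p + 74 = 2·37.5 = 75 ⇒ p = -1.

-1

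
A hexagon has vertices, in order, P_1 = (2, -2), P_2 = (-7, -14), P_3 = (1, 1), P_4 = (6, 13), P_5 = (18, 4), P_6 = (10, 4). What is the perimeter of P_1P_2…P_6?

78

|P_1P_2| = √((-9)² + (-12)²) = √225 = 15
|P_2P_3| = √((8)² + (15)²) = √289 = 17
|P_3P_4| = √((5)² + (12)²) = √169 = 13
|P_4P_5| = √((12)² + (-9)²) = √225 = 15
|P_5P_6| = √((-8)² + (0)²) = √64 = 8
|P_6P_1| = √((-8)² + (-6)²) = √100 = 10
Perimeter = 15 + 17 + 13 + 15 + 8 + 10 = 78.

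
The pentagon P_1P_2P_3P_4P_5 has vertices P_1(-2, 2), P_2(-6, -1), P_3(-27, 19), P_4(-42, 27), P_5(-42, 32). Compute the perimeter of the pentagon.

|P_1P_2| = √((-4)² + (-3)²) = √25 = 5
|P_2P_3| = √((-21)² + (20)²) = √841 = 29
|P_3P_4| = √((-15)² + (8)²) = √289 = 17
|P_4P_5| = √((0)² + (5)²) = √25 = 5
|P_5P_1| = √((40)² + (-30)²) = √2500 = 50
Perimeter = 5 + 29 + 17 + 5 + 50 = 106.

106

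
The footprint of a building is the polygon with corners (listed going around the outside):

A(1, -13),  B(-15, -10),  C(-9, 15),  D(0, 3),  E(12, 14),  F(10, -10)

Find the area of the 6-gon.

A→B: (1)(-10) − (-15)(-13) = -205
B→C: (-15)(15) − (-9)(-10) = -315
C→D: (-9)(3) − (0)(15) = -27
D→E: (0)(14) − (12)(3) = -36
E→F: (12)(-10) − (10)(14) = -260
F→A: (10)(-13) − (1)(-10) = -120
Σ = -963
Area = |Σ|/2 = 481.5.

481.5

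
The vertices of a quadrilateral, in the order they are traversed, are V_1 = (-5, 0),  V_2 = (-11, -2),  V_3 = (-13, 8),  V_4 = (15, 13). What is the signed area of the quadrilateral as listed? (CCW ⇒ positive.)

-164

Apply Gauss's area formula: 2A = Σ (x_i·y_{i+1} − x_{i+1}·y_i), indices taken mod 4.
Cross-terms: 10, -114, -289, 65  ⇒  Σ = -328
Signed area = Σ/2 = -164 (negative ⇒ clockwise traversal).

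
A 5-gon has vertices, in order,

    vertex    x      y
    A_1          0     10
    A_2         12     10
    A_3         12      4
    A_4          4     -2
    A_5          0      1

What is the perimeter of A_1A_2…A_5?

42

|A_1A_2| = √((12)² + (0)²) = √144 = 12
|A_2A_3| = √((0)² + (-6)²) = √36 = 6
|A_3A_4| = √((-8)² + (-6)²) = √100 = 10
|A_4A_5| = √((-4)² + (3)²) = √25 = 5
|A_5A_1| = √((0)² + (9)²) = √81 = 9
Perimeter = 12 + 6 + 10 + 5 + 9 = 42.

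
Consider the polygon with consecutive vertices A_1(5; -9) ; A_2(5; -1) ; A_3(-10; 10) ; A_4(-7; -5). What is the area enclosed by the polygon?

144

A_1→A_2: (5)(-1) − (5)(-9) = 40
A_2→A_3: (5)(10) − (-10)(-1) = 40
A_3→A_4: (-10)(-5) − (-7)(10) = 120
A_4→A_1: (-7)(-9) − (5)(-5) = 88
Σ = 288
Area = |Σ|/2 = 144.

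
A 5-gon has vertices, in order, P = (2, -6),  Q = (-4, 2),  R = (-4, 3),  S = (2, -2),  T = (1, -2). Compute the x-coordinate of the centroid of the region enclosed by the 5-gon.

Apply the shoelace formula. First the cross-terms c_i = x_i·y_{i+1} − x_{i+1}·y_i:
  -20, -4, 2, -2, -2  ⇒  2A = -26, A = -13.
Then Σ (x_i + x_{i+1})·c_i = 56, so x̄ = 56 / (6·(-13)) = -28/39.

-28/39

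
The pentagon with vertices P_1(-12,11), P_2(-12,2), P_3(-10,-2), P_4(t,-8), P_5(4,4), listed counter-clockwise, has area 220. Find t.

14

Write out the shoelace sum; only the two edges meeting at P_4 involve t:
2·Area = [((-10)·(-8) − t·(-2)) + (t·4 − 4·(-8))] + 244
       = 6·t + 356 = 440
⇒ t = 14.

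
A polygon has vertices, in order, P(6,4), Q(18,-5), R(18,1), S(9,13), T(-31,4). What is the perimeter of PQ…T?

114

|PQ| = √((12)² + (-9)²) = √225 = 15
|QR| = √((0)² + (6)²) = √36 = 6
|RS| = √((-9)² + (12)²) = √225 = 15
|ST| = √((-40)² + (-9)²) = √1681 = 41
|TP| = √((37)² + (0)²) = √1369 = 37
Perimeter = 15 + 6 + 15 + 41 + 37 = 114.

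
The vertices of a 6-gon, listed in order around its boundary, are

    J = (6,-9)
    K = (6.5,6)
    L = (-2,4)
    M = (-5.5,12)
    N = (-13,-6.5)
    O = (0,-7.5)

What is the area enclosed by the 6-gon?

Apply the surveyor's formula: 2A = Σ (x_i·y_{i+1} − x_{i+1}·y_i), indices taken mod 6.
Σ = (94.5) + (38) + (-2) + (191.75) + (97.5) + (45) = 464.75
Area = |Σ|/2 = 232.375.

232.375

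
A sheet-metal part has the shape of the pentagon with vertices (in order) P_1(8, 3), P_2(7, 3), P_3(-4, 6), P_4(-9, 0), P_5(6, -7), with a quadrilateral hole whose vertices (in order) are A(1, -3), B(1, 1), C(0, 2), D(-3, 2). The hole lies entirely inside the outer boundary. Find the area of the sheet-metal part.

Outer boundary:
Apply Gauss's area formula: 2A = Σ (x_i·y_{i+1} − x_{i+1}·y_i), indices taken mod 5.
Σ = (3) + (54) + (54) + (63) + (74) = 248
Area = |Σ|/2 = 124.
Hole:
A→B: (1)(1) − (1)(-3) = 4
B→C: (1)(2) − (0)(1) = 2
C→D: (0)(2) − (-3)(2) = 6
D→A: (-3)(-3) − (1)(2) = 7
Σ = 19
Area = |Σ|/2 = 9.5.
Net area = 124 − 9.5 = 114.5.

114.5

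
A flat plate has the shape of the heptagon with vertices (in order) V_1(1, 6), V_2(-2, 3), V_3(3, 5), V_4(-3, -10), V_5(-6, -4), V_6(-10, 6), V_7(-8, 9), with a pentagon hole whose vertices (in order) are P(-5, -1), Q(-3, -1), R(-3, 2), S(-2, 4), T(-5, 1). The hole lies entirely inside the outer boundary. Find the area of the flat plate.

114.5

Outer boundary:
Apply Gauss's area formula: 2A = Σ (x_i·y_{i+1} − x_{i+1}·y_i), indices taken mod 7.
Cross-terms: 15, -19, -15, -48, -76, -42, -57  ⇒  Σ = -242
Area = |Σ|/2 = 121.
Hole:
Σ = (2) + (-9) + (-8) + (18) + (10) = 13
Area = |Σ|/2 = 6.5.
Net area = 121 − 6.5 = 114.5.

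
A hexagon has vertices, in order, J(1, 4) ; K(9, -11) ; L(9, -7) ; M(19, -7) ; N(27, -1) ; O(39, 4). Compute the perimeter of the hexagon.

92

|JK| = √((8)² + (-15)²) = √289 = 17
|KL| = √((0)² + (4)²) = √16 = 4
|LM| = √((10)² + (0)²) = √100 = 10
|MN| = √((8)² + (6)²) = √100 = 10
|NO| = √((12)² + (5)²) = √169 = 13
|OJ| = √((-38)² + (0)²) = √1444 = 38
Perimeter = 17 + 4 + 10 + 10 + 13 + 38 = 92.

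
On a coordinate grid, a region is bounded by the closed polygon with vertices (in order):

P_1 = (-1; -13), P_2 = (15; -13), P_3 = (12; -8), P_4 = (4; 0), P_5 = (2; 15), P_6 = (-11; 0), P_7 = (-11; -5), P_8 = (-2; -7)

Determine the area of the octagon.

P_1→P_2: (-1)(-13) − (15)(-13) = 208
P_2→P_3: (15)(-8) − (12)(-13) = 36
P_3→P_4: (12)(0) − (4)(-8) = 32
P_4→P_5: (4)(15) − (2)(0) = 60
P_5→P_6: (2)(0) − (-11)(15) = 165
P_6→P_7: (-11)(-5) − (-11)(0) = 55
P_7→P_8: (-11)(-7) − (-2)(-5) = 67
P_8→P_1: (-2)(-13) − (-1)(-7) = 19
Σ = 642
Area = |Σ|/2 = 321.

321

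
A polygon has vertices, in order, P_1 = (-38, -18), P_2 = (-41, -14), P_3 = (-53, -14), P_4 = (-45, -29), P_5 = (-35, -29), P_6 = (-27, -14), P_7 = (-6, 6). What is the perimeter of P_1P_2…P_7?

130

|P_1P_2| = √((-3)² + (4)²) = √25 = 5
|P_2P_3| = √((-12)² + (0)²) = √144 = 12
|P_3P_4| = √((8)² + (-15)²) = √289 = 17
|P_4P_5| = √((10)² + (0)²) = √100 = 10
|P_5P_6| = √((8)² + (15)²) = √289 = 17
|P_6P_7| = √((21)² + (20)²) = √841 = 29
|P_7P_1| = √((-32)² + (-24)²) = √1600 = 40
Perimeter = 5 + 12 + 17 + 10 + 17 + 29 + 40 = 130.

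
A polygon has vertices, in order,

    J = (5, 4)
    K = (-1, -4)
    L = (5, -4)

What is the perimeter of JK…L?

24

|JK| = √((-6)² + (-8)²) = √100 = 10
|KL| = √((6)² + (0)²) = √36 = 6
|LJ| = √((0)² + (8)²) = √64 = 8
Perimeter = 10 + 6 + 8 = 24.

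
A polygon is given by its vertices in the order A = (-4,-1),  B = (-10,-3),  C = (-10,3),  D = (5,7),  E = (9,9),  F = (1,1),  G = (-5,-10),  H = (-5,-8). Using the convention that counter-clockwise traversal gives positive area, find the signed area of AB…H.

Apply the surveyor's formula: 2A = Σ (x_i·y_{i+1} − x_{i+1}·y_i), indices taken mod 8.
A→B: (-4)(-3) − (-10)(-1) = 2
B→C: (-10)(3) − (-10)(-3) = -60
C→D: (-10)(7) − (5)(3) = -85
D→E: (5)(9) − (9)(7) = -18
E→F: (9)(1) − (1)(9) = 0
F→G: (1)(-10) − (-5)(1) = -5
G→H: (-5)(-8) − (-5)(-10) = -10
H→A: (-5)(-1) − (-4)(-8) = -27
Σ = -203
Signed area = Σ/2 = -101.5 (negative ⇒ clockwise traversal).

-101.5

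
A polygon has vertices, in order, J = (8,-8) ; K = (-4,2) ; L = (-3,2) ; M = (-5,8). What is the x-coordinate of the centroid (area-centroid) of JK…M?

Apply Gauss's area formula. First the cross-terms c_i = x_i·y_{i+1} − x_{i+1}·y_i:
  -16, -2, -14, -24  ⇒  2A = -56, A = -28.
Then Σ (x_i + x_{i+1})·c_i = -10, so x̄ = -10 / (6·(-28)) = 5/84.

5/84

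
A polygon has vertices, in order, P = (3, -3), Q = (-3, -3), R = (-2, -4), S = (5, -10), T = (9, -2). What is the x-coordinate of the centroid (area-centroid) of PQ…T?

Apply Gauss's area formula. First the cross-terms c_i = x_i·y_{i+1} − x_{i+1}·y_i:
  -18, 6, 40, 80, -21  ⇒  2A = 87, A = 43.5.
Then Σ (x_i + x_{i+1})·c_i = 958, so x̄ = 958 / (6·43.5) = 958/261.

958/261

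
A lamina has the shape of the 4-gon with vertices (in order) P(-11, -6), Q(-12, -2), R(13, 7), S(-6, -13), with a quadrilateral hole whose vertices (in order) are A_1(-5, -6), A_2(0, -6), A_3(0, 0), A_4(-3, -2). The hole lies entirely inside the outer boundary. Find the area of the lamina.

Outer boundary:
Apply the shoelace formula: 2A = Σ (x_i·y_{i+1} − x_{i+1}·y_i), indices taken mod 4.
P→Q: (-11)(-2) − (-12)(-6) = -50
Q→R: (-12)(7) − (13)(-2) = -58
R→S: (13)(-13) − (-6)(7) = -127
S→P: (-6)(-6) − (-11)(-13) = -107
Σ = -342
Area = |Σ|/2 = 171.
Hole:
Σ = (30) + (0) + (0) + (8) = 38
Area = |Σ|/2 = 19.
Net area = 171 − 19 = 152.

152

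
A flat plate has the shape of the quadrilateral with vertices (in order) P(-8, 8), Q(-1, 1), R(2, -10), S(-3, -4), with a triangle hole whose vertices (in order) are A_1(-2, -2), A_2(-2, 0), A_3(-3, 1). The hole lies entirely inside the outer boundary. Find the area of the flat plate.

Outer boundary:
Apply Gauss's area formula: 2A = Σ (x_i·y_{i+1} − x_{i+1}·y_i), indices taken mod 4.
P→Q: (-8)(1) − (-1)(8) = 0
Q→R: (-1)(-10) − (2)(1) = 8
R→S: (2)(-4) − (-3)(-10) = -38
S→P: (-3)(8) − (-8)(-4) = -56
Σ = -86
Area = |Σ|/2 = 43.
Hole:
A_1→A_2: (-2)(0) − (-2)(-2) = -4
A_2→A_3: (-2)(1) − (-3)(0) = -2
A_3→A_1: (-3)(-2) − (-2)(1) = 8
Σ = 2
Area = |Σ|/2 = 1.
Net area = 43 − 1 = 42.

42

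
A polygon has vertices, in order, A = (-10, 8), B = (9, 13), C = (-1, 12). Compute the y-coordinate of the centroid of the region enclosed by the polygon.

Apply the surveyor's formula. First the cross-terms c_i = x_i·y_{i+1} − x_{i+1}·y_i:
  -202, 121, 112  ⇒  2A = 31, A = 15.5.
Then Σ (y_i + y_{i+1})·c_i = 1023, so ȳ = 1023 / (6·15.5) = 11.

11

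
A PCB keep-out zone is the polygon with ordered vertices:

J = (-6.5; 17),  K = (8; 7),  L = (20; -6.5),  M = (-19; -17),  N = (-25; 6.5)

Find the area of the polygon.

884.125

Apply the shoelace (surveyor's) formula: 2A = Σ (x_i·y_{i+1} − x_{i+1}·y_i), indices taken mod 5.
Σ = (-181.5) + (-192) + (-463.5) + (-548.5) + (-382.75) = -1768.25
Area = |Σ|/2 = 884.125.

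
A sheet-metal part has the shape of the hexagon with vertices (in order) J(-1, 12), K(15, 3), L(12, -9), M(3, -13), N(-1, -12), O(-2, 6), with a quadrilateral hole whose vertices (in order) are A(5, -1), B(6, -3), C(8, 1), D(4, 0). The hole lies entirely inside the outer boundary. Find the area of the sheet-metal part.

283.5

Outer boundary:
Σ = (-183) + (-171) + (-129) + (-49) + (-30) + (-18) = -580
Area = |Σ|/2 = 290.
Hole:
Apply the shoelace formula: 2A = Σ (x_i·y_{i+1} − x_{i+1}·y_i), indices taken mod 4.
Σ = (-9) + (30) + (-4) + (-4) = 13
Area = |Σ|/2 = 6.5.
Net area = 290 − 6.5 = 283.5.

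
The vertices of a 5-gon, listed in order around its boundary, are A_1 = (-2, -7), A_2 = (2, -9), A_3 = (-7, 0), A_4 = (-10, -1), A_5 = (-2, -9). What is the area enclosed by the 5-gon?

A_1→A_2: (-2)(-9) − (2)(-7) = 32
A_2→A_3: (2)(0) − (-7)(-9) = -63
A_3→A_4: (-7)(-1) − (-10)(0) = 7
A_4→A_5: (-10)(-9) − (-2)(-1) = 88
A_5→A_1: (-2)(-7) − (-2)(-9) = -4
Σ = 60
Area = |Σ|/2 = 30.

30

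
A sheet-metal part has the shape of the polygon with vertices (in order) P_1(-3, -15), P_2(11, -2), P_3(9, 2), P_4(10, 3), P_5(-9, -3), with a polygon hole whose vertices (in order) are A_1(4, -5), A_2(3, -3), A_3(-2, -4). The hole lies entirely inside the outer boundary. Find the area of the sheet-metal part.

Outer boundary:
Apply the surveyor's formula: 2A = Σ (x_i·y_{i+1} − x_{i+1}·y_i), indices taken mod 5.
Cross-terms: 171, 40, 7, -3, 126  ⇒  Σ = 341
Area = |Σ|/2 = 170.5.
Hole:
Apply the shoelace formula: 2A = Σ (x_i·y_{i+1} − x_{i+1}·y_i), indices taken mod 3.
Σ = (3) + (-18) + (26) = 11
Area = |Σ|/2 = 5.5.
Net area = 170.5 − 5.5 = 165.

165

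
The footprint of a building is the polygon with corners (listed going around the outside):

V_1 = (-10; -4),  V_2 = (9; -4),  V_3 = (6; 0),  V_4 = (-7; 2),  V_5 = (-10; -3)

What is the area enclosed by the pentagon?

81.5

Apply Gauss's area formula: 2A = Σ (x_i·y_{i+1} − x_{i+1}·y_i), indices taken mod 5.
Cross-terms: 76, 24, 12, 41, 10  ⇒  Σ = 163
Area = |Σ|/2 = 81.5.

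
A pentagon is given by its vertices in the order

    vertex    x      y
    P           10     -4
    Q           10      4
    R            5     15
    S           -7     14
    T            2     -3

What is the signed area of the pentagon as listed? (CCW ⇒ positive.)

200

Apply the shoelace (surveyor's) formula: 2A = Σ (x_i·y_{i+1} − x_{i+1}·y_i), indices taken mod 5.
Cross-terms: 80, 130, 175, -7, 22  ⇒  Σ = 400
Signed area = Σ/2 = 200 (positive ⇒ counter-clockwise traversal).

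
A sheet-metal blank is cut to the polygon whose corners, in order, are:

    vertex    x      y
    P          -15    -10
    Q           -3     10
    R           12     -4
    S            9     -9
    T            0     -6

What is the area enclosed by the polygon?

252

Apply the shoelace (surveyor's) formula: 2A = Σ (x_i·y_{i+1} − x_{i+1}·y_i), indices taken mod 5.
Cross-terms: -180, -108, -72, -54, -90  ⇒  Σ = -504
Area = |Σ|/2 = 252.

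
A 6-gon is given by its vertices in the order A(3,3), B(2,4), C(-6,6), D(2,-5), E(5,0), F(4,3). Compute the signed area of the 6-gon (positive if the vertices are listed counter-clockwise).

51.5

Apply the shoelace (surveyor's) formula: 2A = Σ (x_i·y_{i+1} − x_{i+1}·y_i), indices taken mod 6.
Cross-terms: 6, 36, 18, 25, 15, 3  ⇒  Σ = 103
Signed area = Σ/2 = 51.5 (positive ⇒ counter-clockwise traversal).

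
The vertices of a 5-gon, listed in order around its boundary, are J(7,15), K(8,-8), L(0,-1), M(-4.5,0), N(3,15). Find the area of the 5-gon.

Apply Gauss's area formula: 2A = Σ (x_i·y_{i+1} − x_{i+1}·y_i), indices taken mod 5.
Cross-terms: -176, -8, -4.5, -67.5, -60  ⇒  Σ = -316
Area = |Σ|/2 = 158.

158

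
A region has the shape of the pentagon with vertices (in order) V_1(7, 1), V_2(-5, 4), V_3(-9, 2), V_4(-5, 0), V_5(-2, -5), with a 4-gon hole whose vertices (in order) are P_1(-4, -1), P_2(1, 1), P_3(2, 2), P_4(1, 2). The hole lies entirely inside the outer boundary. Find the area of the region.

60.5

Outer boundary:
Σ = (33) + (26) + (10) + (25) + (33) = 127
Area = |Σ|/2 = 63.5.
Hole:
Apply Gauss's area formula: 2A = Σ (x_i·y_{i+1} − x_{i+1}·y_i), indices taken mod 4.
Σ = (-3) + (0) + (2) + (7) = 6
Area = |Σ|/2 = 3.
Net area = 63.5 − 3 = 60.5.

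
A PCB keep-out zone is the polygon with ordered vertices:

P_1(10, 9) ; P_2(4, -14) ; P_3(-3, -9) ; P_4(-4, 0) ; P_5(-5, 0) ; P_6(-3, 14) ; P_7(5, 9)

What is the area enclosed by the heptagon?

Apply the shoelace (surveyor's) formula: 2A = Σ (x_i·y_{i+1} − x_{i+1}·y_i), indices taken mod 7.
Σ = (-176) + (-78) + (-36) + (0) + (-70) + (-97) + (-45) = -502
Area = |Σ|/2 = 251.

251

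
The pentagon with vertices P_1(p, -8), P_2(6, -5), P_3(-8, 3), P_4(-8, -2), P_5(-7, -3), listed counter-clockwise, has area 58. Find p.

8

Write out the shoelace sum; only the two edges meeting at P_1 involve p:
2·Area = [((-7)·(-8) − p·(-3)) + (p·(-5) − 6·(-8))] + 28
       = -2·p + 132 = 116
⇒ p = 8.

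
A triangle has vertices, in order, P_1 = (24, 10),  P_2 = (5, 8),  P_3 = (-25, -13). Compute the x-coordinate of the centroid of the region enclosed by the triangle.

4/3

Apply the shoelace (surveyor's) formula. First the cross-terms c_i = x_i·y_{i+1} − x_{i+1}·y_i:
  142, 135, 62  ⇒  2A = 339, A = 169.5.
Then Σ (x_i + x_{i+1})·c_i = 1356, so x̄ = 1356 / (6·169.5) = 4/3.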